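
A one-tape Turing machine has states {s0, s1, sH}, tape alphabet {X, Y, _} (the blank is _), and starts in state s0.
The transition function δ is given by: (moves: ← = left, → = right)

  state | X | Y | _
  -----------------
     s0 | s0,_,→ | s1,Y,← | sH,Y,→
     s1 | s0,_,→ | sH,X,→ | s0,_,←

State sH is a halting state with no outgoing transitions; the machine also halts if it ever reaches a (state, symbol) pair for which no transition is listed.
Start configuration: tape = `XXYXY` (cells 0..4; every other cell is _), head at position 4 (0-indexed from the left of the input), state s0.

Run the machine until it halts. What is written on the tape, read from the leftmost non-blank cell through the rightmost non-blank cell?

s0 | XXYX[Y]   read Y → write Y, move ←, go to s1
s1 | XXY[X]Y   read X → write _, move →, go to s0
s0 | XXY_[Y]   read Y → write Y, move ←, go to s1
s1 | XXY[_]Y   read _ → write _, move ←, go to s0
s0 | XX[Y]_Y   read Y → write Y, move ←, go to s1
s1 | X[X]Y_Y   read X → write _, move →, go to s0
s0 | X_[Y]_Y   read Y → write Y, move ←, go to s1
s1 | X[_]Y_Y   read _ → write _, move ←, go to s0
s0 | [X]_Y_Y   read X → write _, move →, go to s0
s0 | _[_]Y_Y   read _ → write Y, move →, go to sH
sH | _Y[Y]_Y
The non-blank tape span at halt is YY_Y.

YY_Y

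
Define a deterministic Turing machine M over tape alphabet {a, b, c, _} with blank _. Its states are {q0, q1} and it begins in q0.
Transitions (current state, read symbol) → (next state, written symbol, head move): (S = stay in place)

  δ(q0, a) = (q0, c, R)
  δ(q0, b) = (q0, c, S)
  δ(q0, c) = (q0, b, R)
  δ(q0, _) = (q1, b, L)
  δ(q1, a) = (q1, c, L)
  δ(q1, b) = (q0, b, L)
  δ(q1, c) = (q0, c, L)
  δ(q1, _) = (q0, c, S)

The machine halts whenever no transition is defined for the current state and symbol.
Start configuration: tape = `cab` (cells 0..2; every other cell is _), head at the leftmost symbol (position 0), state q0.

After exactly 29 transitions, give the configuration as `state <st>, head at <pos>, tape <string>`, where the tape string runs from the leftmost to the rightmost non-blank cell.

state=q0 head=0 tape=[c]ab____   (q0,c)→(q0,b,R)
state=q0 head=1 tape=b[a]b____   (q0,a)→(q0,c,R)
state=q0 head=2 tape=bc[b]____   (q0,b)→(q0,c,S)
state=q0 head=2 tape=bc[c]____   (q0,c)→(q0,b,R)
state=q0 head=3 tape=bcb[_]___   (q0,_)→(q1,b,L)
state=q1 head=2 tape=bc[b]b___   (q1,b)→(q0,b,L)
state=q0 head=1 tape=b[c]bb___   (q0,c)→(q0,b,R)
state=q0 head=2 tape=bb[b]b___   (q0,b)→(q0,c,S)
state=q0 head=2 tape=bb[c]b___   (q0,c)→(q0,b,R)
state=q0 head=3 tape=bbb[b]___   (q0,b)→(q0,c,S)
state=q0 head=3 tape=bbb[c]___   (q0,c)→(q0,b,R)
state=q0 head=4 tape=bbbb[_]__   (q0,_)→(q1,b,L)
state=q1 head=3 tape=bbb[b]b__   (q1,b)→(q0,b,L)
state=q0 head=2 tape=bb[b]bb__   (q0,b)→(q0,c,S)
state=q0 head=2 tape=bb[c]bb__   (q0,c)→(q0,b,R)
state=q0 head=3 tape=bbb[b]b__   (q0,b)→(q0,c,S)
state=q0 head=3 tape=bbb[c]b__   (q0,c)→(q0,b,R)
state=q0 head=4 tape=bbbb[b]__   (q0,b)→(q0,c,S)
state=q0 head=4 tape=bbbb[c]__   (q0,c)→(q0,b,R)
state=q0 head=5 tape=bbbbb[_]_   (q0,_)→(q1,b,L)
state=q1 head=4 tape=bbbb[b]b_   (q1,b)→(q0,b,L)
state=q0 head=3 tape=bbb[b]bb_   (q0,b)→(q0,c,S)
state=q0 head=3 tape=bbb[c]bb_   (q0,c)→(q0,b,R)
state=q0 head=4 tape=bbbb[b]b_   (q0,b)→(q0,c,S)
state=q0 head=4 tape=bbbb[c]b_   (q0,c)→(q0,b,R)
state=q0 head=5 tape=bbbbb[b]_   (q0,b)→(q0,c,S)
state=q0 head=5 tape=bbbbb[c]_   (q0,c)→(q0,b,R)
state=q0 head=6 tape=bbbbbb[_]   (q0,_)→(q1,b,L)
state=q1 head=5 tape=bbbbb[b]b   (q1,b)→(q0,b,L)
state=q0 head=4 tape=bbbb[b]bb
After 29 steps: state q0, head at 4, tape bbbbbbb.

state q0, head at 4, tape bbbbbbb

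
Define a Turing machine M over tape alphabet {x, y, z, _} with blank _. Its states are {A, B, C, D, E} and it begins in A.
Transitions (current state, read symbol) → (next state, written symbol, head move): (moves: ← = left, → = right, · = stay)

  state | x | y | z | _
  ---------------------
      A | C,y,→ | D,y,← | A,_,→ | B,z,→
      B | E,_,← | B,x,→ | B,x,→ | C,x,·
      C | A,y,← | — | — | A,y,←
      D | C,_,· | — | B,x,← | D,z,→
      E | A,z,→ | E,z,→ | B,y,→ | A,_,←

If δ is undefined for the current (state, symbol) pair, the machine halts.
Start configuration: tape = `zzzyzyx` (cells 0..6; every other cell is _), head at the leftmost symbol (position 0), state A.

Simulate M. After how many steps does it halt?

state=A head=0 tape=[z]zzyzyx   (A,z)→(A,_,→)
state=A head=1 tape=_[z]zyzyx   (A,z)→(A,_,→)
state=A head=2 tape=__[z]yzyx   (A,z)→(A,_,→)
state=A head=3 tape=___[y]zyx   (A,y)→(D,y,←)
state=D head=2 tape=__[_]yzyx   (D,_)→(D,z,→)
state=D head=3 tape=__z[y]zyx
M halts after 5 transitions.

5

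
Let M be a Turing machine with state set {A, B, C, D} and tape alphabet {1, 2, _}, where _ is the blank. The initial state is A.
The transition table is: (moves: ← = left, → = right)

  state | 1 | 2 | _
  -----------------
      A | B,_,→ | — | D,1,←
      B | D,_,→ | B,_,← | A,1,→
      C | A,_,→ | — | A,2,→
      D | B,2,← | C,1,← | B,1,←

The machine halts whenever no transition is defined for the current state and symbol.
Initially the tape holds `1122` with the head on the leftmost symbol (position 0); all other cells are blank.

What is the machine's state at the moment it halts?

A | _[1]122   read 1 → write _, move →, go to B
B | __[1]22   read 1 → write _, move →, go to D
D | ___[2]2   read 2 → write 1, move ←, go to C
C | __[_]12   read _ → write 2, move →, go to A
A | __2[1]2   read 1 → write _, move →, go to B
B | __2_[2]   read 2 → write _, move ←, go to B
B | __2[_]_   read _ → write 1, move →, go to A
A | __21[_]   read _ → write 1, move ←, go to D
D | __2[1]1   read 1 → write 2, move ←, go to B
B | __[2]21   read 2 → write _, move ←, go to B
B | _[_]_21   read _ → write 1, move →, go to A
A | _1[_]21   read _ → write 1, move ←, go to D
D | _[1]121   read 1 → write 2, move ←, go to B
B | [_]2121   read _ → write 1, move →, go to A
A | 1[2]121
No transition is defined for (A, 2); M halts in state A.

A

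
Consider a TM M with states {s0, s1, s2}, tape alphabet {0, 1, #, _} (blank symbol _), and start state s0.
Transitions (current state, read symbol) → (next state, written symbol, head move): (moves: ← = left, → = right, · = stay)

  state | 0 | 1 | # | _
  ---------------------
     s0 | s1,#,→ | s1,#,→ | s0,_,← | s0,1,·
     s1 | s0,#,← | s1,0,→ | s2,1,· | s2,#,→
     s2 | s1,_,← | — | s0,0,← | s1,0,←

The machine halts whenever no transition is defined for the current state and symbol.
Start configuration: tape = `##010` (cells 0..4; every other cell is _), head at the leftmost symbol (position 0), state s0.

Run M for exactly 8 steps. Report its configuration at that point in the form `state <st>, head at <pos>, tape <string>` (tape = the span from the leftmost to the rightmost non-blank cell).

state s0, head at -2, tape 1__0010

s0 | __[#]#010   read # → write _, move ←, go to s0
s0 | _[_]_#010   read _ → write 1, move ·, go to s0
s0 | _[1]_#010   read 1 → write #, move →, go to s1
s1 | _#[_]#010   read _ → write #, move →, go to s2
s2 | _##[#]010   read # → write 0, move ←, go to s0
s0 | _#[#]0010   read # → write _, move ←, go to s0
s0 | _[#]_0010   read # → write _, move ←, go to s0
s0 | [_]__0010   read _ → write 1, move ·, go to s0
s0 | [1]__0010
After 8 steps: state s0, head at -2, tape 1__0010.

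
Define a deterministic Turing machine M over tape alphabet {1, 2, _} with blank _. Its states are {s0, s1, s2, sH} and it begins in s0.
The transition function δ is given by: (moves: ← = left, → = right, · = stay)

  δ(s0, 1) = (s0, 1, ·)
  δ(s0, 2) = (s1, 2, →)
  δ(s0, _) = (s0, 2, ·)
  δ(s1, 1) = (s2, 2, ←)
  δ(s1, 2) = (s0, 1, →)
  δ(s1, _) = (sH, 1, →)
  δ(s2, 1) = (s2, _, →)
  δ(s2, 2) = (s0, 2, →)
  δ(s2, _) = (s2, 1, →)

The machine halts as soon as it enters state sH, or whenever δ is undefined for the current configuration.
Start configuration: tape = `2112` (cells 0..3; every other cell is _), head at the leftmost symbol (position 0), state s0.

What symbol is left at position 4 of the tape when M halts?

2

state=s0 head=0 tape=[2]112___   (s0,2)→(s1,2,→)
state=s1 head=1 tape=2[1]12___   (s1,1)→(s2,2,←)
state=s2 head=0 tape=[2]212___   (s2,2)→(s0,2,→)
state=s0 head=1 tape=2[2]12___   (s0,2)→(s1,2,→)
state=s1 head=2 tape=22[1]2___   (s1,1)→(s2,2,←)
state=s2 head=1 tape=2[2]22___   (s2,2)→(s0,2,→)
state=s0 head=2 tape=22[2]2___   (s0,2)→(s1,2,→)
state=s1 head=3 tape=222[2]___   (s1,2)→(s0,1,→)
state=s0 head=4 tape=2221[_]__   (s0,_)→(s0,2,·)
state=s0 head=4 tape=2221[2]__   (s0,2)→(s1,2,→)
state=s1 head=5 tape=22212[_]_   (s1,_)→(sH,1,→)
state=sH head=6 tape=222121[_]
Cell 4 holds 2 when M halts.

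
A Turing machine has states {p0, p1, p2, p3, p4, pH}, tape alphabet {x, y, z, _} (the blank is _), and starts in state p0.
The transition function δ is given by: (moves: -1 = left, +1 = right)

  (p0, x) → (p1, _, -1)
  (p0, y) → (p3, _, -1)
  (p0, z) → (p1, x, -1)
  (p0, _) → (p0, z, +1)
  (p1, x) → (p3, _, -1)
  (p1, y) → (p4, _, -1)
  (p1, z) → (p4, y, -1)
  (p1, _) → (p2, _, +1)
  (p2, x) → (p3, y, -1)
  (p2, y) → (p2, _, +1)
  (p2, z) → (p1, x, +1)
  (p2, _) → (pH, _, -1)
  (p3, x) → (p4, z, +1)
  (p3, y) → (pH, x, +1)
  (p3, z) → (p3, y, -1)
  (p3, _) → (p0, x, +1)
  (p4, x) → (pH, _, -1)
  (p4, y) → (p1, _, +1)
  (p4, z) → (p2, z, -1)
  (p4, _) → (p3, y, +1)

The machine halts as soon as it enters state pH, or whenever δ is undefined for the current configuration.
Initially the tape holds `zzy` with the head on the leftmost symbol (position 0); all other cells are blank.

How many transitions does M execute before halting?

9

state=p0 head=0 tape=_[z]zy   (p0,z)→(p1,x,-1)
state=p1 head=-1 tape=[_]xzy   (p1,_)→(p2,_,+1)
state=p2 head=0 tape=_[x]zy   (p2,x)→(p3,y,-1)
state=p3 head=-1 tape=[_]yzy   (p3,_)→(p0,x,+1)
state=p0 head=0 tape=x[y]zy   (p0,y)→(p3,_,-1)
state=p3 head=-1 tape=[x]_zy   (p3,x)→(p4,z,+1)
state=p4 head=0 tape=z[_]zy   (p4,_)→(p3,y,+1)
state=p3 head=1 tape=zy[z]y   (p3,z)→(p3,y,-1)
state=p3 head=0 tape=z[y]yy   (p3,y)→(pH,x,+1)
state=pH head=1 tape=zx[y]y
M halts after 9 transitions.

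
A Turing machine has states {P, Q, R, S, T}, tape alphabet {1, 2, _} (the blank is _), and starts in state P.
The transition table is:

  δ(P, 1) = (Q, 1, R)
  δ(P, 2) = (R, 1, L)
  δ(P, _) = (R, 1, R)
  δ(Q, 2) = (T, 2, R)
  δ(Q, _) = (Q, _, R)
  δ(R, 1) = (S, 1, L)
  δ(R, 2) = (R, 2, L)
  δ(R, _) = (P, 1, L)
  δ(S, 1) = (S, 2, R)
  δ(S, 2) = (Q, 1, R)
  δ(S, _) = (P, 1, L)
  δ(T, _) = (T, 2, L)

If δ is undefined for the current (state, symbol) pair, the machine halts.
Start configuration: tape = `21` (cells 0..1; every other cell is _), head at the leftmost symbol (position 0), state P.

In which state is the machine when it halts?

state=P head=0 tape=____[2]1_   (P,2)→(R,1,L)
state=R head=-1 tape=___[_]11_   (R,_)→(P,1,L)
state=P head=-2 tape=__[_]111_   (P,_)→(R,1,R)
state=R head=-1 tape=__1[1]11_   (R,1)→(S,1,L)
state=S head=-2 tape=__[1]111_   (S,1)→(S,2,R)
state=S head=-1 tape=__2[1]11_   (S,1)→(S,2,R)
state=S head=0 tape=__22[1]1_   (S,1)→(S,2,R)
state=S head=1 tape=__222[1]_   (S,1)→(S,2,R)
state=S head=2 tape=__2222[_]   (S,_)→(P,1,L)
state=P head=1 tape=__222[2]1   (P,2)→(R,1,L)
state=R head=0 tape=__22[2]11   (R,2)→(R,2,L)
state=R head=-1 tape=__2[2]211   (R,2)→(R,2,L)
state=R head=-2 tape=__[2]2211   (R,2)→(R,2,L)
state=R head=-3 tape=_[_]22211   (R,_)→(P,1,L)
state=P head=-4 tape=[_]122211   (P,_)→(R,1,R)
state=R head=-3 tape=1[1]22211   (R,1)→(S,1,L)
state=S head=-4 tape=[1]122211   (S,1)→(S,2,R)
state=S head=-3 tape=2[1]22211   (S,1)→(S,2,R)
state=S head=-2 tape=22[2]2211   (S,2)→(Q,1,R)
state=Q head=-1 tape=221[2]211   (Q,2)→(T,2,R)
state=T head=0 tape=2212[2]11
No transition is defined for (T, 2); M halts in state T.

T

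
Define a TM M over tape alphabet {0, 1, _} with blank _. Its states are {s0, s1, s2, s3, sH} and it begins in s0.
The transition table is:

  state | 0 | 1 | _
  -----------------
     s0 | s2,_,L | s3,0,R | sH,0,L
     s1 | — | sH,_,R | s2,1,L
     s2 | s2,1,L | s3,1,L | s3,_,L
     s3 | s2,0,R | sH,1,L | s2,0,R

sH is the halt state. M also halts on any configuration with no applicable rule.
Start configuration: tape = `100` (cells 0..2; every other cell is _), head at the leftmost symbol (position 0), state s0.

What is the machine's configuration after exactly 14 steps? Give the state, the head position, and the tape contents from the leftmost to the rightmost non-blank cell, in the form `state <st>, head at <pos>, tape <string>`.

s0 | __[1]00   read 1 → write 0, move R, go to s3
s3 | __0[0]0   read 0 → write 0, move R, go to s2
s2 | __00[0]   read 0 → write 1, move L, go to s2
s2 | __0[0]1   read 0 → write 1, move L, go to s2
s2 | __[0]11   read 0 → write 1, move L, go to s2
s2 | _[_]111   read _ → write _, move L, go to s3
s3 | [_]_111   read _ → write 0, move R, go to s2
s2 | 0[_]111   read _ → write _, move L, go to s3
s3 | [0]_111   read 0 → write 0, move R, go to s2
s2 | 0[_]111   read _ → write _, move L, go to s3
s3 | [0]_111   read 0 → write 0, move R, go to s2
s2 | 0[_]111   read _ → write _, move L, go to s3
s3 | [0]_111   read 0 → write 0, move R, go to s2
s2 | 0[_]111   read _ → write _, move L, go to s3
s3 | [0]_111
After 14 steps: state s3, head at -2, tape 0_111.

state s3, head at -2, tape 0_111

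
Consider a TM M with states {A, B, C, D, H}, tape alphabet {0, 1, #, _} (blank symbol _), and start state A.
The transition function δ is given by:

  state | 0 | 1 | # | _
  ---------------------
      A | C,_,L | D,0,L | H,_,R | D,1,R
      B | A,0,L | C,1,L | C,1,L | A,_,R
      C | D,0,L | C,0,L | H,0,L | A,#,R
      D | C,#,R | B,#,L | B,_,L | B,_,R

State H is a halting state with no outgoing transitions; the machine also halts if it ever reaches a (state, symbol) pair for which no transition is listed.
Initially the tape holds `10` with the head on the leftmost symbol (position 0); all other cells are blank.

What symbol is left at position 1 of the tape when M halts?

state=A head=0 tape=___[1]0   (A,1)→(D,0,L)
state=D head=-1 tape=__[_]00   (D,_)→(B,_,R)
state=B head=0 tape=___[0]0   (B,0)→(A,0,L)
state=A head=-1 tape=__[_]00   (A,_)→(D,1,R)
state=D head=0 tape=__1[0]0   (D,0)→(C,#,R)
state=C head=1 tape=__1#[0]   (C,0)→(D,0,L)
state=D head=0 tape=__1[#]0   (D,#)→(B,_,L)
state=B head=-1 tape=__[1]_0   (B,1)→(C,1,L)
state=C head=-2 tape=_[_]1_0   (C,_)→(A,#,R)
state=A head=-1 tape=_#[1]_0   (A,1)→(D,0,L)
state=D head=-2 tape=_[#]0_0   (D,#)→(B,_,L)
state=B head=-3 tape=[_]_0_0   (B,_)→(A,_,R)
state=A head=-2 tape=_[_]0_0   (A,_)→(D,1,R)
state=D head=-1 tape=_1[0]_0   (D,0)→(C,#,R)
state=C head=0 tape=_1#[_]0   (C,_)→(A,#,R)
state=A head=1 tape=_1##[0]   (A,0)→(C,_,L)
state=C head=0 tape=_1#[#]_   (C,#)→(H,0,L)
state=H head=-1 tape=_1[#]0_
Cell 1 holds _ when M halts.

_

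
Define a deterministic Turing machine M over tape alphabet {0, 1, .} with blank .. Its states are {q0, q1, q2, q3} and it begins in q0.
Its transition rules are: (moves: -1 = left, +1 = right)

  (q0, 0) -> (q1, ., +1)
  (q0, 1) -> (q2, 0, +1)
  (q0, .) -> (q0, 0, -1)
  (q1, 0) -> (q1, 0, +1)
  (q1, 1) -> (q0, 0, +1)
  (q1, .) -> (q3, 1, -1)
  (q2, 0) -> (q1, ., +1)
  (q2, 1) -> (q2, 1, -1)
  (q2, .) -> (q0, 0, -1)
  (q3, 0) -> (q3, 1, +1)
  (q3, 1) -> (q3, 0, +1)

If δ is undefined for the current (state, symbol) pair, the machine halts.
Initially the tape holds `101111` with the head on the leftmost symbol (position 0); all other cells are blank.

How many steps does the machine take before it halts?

14

q0 | [1]01111...   read 1 → write 0, move +1, go to q2
q2 | 0[0]1111...   read 0 → write ., move +1, go to q1
q1 | 0.[1]111...   read 1 → write 0, move +1, go to q0
q0 | 0.0[1]11...   read 1 → write 0, move +1, go to q2
q2 | 0.00[1]1...   read 1 → write 1, move -1, go to q2
q2 | 0.0[0]11...   read 0 → write ., move +1, go to q1
q1 | 0.0.[1]1...   read 1 → write 0, move +1, go to q0
q0 | 0.0.0[1]...   read 1 → write 0, move +1, go to q2
q2 | 0.0.00[.]..   read . → write 0, move -1, go to q0
q0 | 0.0.0[0]0..   read 0 → write ., move +1, go to q1
q1 | 0.0.0.[0]..   read 0 → write 0, move +1, go to q1
q1 | 0.0.0.0[.].   read . → write 1, move -1, go to q3
q3 | 0.0.0.[0]1.   read 0 → write 1, move +1, go to q3
q3 | 0.0.0.1[1].   read 1 → write 0, move +1, go to q3
q3 | 0.0.0.10[.]
M halts after 14 transitions.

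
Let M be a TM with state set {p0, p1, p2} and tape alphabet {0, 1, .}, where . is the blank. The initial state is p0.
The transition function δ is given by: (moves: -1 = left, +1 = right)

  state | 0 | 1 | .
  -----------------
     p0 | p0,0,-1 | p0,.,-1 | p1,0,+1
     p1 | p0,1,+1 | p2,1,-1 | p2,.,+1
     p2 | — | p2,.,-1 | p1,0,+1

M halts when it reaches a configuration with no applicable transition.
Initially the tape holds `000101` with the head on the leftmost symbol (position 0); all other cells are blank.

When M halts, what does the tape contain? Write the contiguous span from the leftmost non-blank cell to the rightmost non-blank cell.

p0 | ....[0]00101   read 0 → write 0, move -1, go to p0
p0 | ...[.]000101   read . → write 0, move +1, go to p1
p1 | ...0[0]00101   read 0 → write 1, move +1, go to p0
p0 | ...01[0]0101   read 0 → write 0, move -1, go to p0
p0 | ...0[1]00101   read 1 → write ., move -1, go to p0
p0 | ...[0].00101   read 0 → write 0, move -1, go to p0
p0 | ..[.]0.00101   read . → write 0, move +1, go to p1
p1 | ..0[0].00101   read 0 → write 1, move +1, go to p0
p0 | ..01[.]00101   read . → write 0, move +1, go to p1
p1 | ..010[0]0101   read 0 → write 1, move +1, go to p0
p0 | ..0101[0]101   read 0 → write 0, move -1, go to p0
p0 | ..010[1]0101   read 1 → write ., move -1, go to p0
p0 | ..01[0].0101   read 0 → write 0, move -1, go to p0
p0 | ..0[1]0.0101   read 1 → write ., move -1, go to p0
p0 | ..[0].0.0101   read 0 → write 0, move -1, go to p0
p0 | .[.]0.0.0101   read . → write 0, move +1, go to p1
p1 | .0[0].0.0101   read 0 → write 1, move +1, go to p0
p0 | .01[.]0.0101   read . → write 0, move +1, go to p1
p1 | .010[0].0101   read 0 → write 1, move +1, go to p0
p0 | .0101[.]0101   read . → write 0, move +1, go to p1
p1 | .01010[0]101   read 0 → write 1, move +1, go to p0
p0 | .010101[1]01   read 1 → write ., move -1, go to p0
p0 | .01010[1].01   read 1 → write ., move -1, go to p0
p0 | .0101[0]..01   read 0 → write 0, move -1, go to p0
p0 | .010[1]0..01   read 1 → write ., move -1, go to p0
p0 | .01[0].0..01   read 0 → write 0, move -1, go to p0
p0 | .0[1]0.0..01   read 1 → write ., move -1, go to p0
p0 | .[0].0.0..01   read 0 → write 0, move -1, go to p0
p0 | [.]0.0.0..01   read . → write 0, move +1, go to p1
p1 | 0[0].0.0..01   read 0 → write 1, move +1, go to p0
p0 | 01[.]0.0..01   read . → write 0, move +1, go to p1
p1 | 010[0].0..01   read 0 → write 1, move +1, go to p0
p0 | 0101[.]0..01   read . → write 0, move +1, go to p1
p1 | 01010[0]..01   read 0 → write 1, move +1, go to p0
p0 | 010101[.].01   read . → write 0, move +1, go to p1
p1 | 0101010[.]01   read . → write ., move +1, go to p2
p2 | 0101010.[0]1
The non-blank tape span at halt is 0101010.01.

0101010.01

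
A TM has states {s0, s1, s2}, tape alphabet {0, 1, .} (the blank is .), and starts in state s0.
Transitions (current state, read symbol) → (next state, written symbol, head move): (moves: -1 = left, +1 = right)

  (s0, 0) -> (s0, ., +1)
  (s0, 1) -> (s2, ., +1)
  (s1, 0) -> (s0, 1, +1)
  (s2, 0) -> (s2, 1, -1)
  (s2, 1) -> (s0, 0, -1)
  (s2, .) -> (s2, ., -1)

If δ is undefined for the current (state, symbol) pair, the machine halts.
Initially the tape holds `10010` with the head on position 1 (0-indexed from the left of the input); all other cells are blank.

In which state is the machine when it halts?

s0

state=s0 head=1 tape=.1[0]010   (s0,0)→(s0,.,+1)
state=s0 head=2 tape=.1.[0]10   (s0,0)→(s0,.,+1)
state=s0 head=3 tape=.1..[1]0   (s0,1)→(s2,.,+1)
state=s2 head=4 tape=.1...[0]   (s2,0)→(s2,1,-1)
state=s2 head=3 tape=.1..[.]1   (s2,.)→(s2,.,-1)
state=s2 head=2 tape=.1.[.].1   (s2,.)→(s2,.,-1)
state=s2 head=1 tape=.1[.]..1   (s2,.)→(s2,.,-1)
state=s2 head=0 tape=.[1]...1   (s2,1)→(s0,0,-1)
state=s0 head=-1 tape=[.]0...1
No transition is defined for (s0, .); M halts in state s0.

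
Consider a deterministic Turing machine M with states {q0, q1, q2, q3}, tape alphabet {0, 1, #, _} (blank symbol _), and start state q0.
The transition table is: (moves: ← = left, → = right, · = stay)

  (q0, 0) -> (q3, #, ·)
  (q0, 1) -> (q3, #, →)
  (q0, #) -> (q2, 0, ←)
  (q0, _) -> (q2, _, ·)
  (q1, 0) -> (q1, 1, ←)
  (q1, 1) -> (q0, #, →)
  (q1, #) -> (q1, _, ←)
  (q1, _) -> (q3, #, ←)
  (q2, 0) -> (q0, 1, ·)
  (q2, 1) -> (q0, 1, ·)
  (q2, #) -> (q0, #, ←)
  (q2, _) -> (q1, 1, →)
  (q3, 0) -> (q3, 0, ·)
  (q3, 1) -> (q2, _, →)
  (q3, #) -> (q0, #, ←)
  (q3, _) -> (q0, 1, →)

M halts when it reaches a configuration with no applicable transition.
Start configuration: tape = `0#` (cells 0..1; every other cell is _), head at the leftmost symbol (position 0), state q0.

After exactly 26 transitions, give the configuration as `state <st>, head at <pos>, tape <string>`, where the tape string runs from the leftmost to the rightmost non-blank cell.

q0 | _[0]#__   read 0 → write #, move ·, go to q3
q3 | _[#]#__   read # → write #, move ←, go to q0
q0 | [_]##__   read _ → write _, move ·, go to q2
q2 | [_]##__   read _ → write 1, move →, go to q1
q1 | 1[#]#__   read # → write _, move ←, go to q1
q1 | [1]_#__   read 1 → write #, move →, go to q0
q0 | #[_]#__   read _ → write _, move ·, go to q2
q2 | #[_]#__   read _ → write 1, move →, go to q1
q1 | #1[#]__   read # → write _, move ←, go to q1
q1 | #[1]___   read 1 → write #, move →, go to q0
q0 | ##[_]__   read _ → write _, move ·, go to q2
q2 | ##[_]__   read _ → write 1, move →, go to q1
q1 | ##1[_]_   read _ → write #, move ←, go to q3
q3 | ##[1]#_   read 1 → write _, move →, go to q2
q2 | ##_[#]_   read # → write #, move ←, go to q0
q0 | ##[_]#_   read _ → write _, move ·, go to q2
q2 | ##[_]#_   read _ → write 1, move →, go to q1
q1 | ##1[#]_   read # → write _, move ←, go to q1
q1 | ##[1]__   read 1 → write #, move →, go to q0
q0 | ###[_]_   read _ → write _, move ·, go to q2
q2 | ###[_]_   read _ → write 1, move →, go to q1
q1 | ###1[_]   read _ → write #, move ←, go to q3
q3 | ###[1]#   read 1 → write _, move →, go to q2
q2 | ###_[#]   read # → write #, move ←, go to q0
q0 | ###[_]#   read _ → write _, move ·, go to q2
q2 | ###[_]#   read _ → write 1, move →, go to q1
q1 | ###1[#]
After 26 steps: state q1, head at 3, tape ###1#.

state q1, head at 3, tape ###1#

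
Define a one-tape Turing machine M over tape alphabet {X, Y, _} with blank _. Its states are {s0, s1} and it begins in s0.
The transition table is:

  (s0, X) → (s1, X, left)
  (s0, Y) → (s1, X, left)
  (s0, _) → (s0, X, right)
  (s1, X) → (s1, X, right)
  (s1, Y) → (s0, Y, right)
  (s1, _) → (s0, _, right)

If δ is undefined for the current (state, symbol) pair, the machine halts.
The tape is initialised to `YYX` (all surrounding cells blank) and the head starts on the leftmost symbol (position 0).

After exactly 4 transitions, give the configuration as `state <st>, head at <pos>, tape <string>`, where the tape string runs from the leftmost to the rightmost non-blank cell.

state s0, head at 0, tape XYX

s0 | _[Y]YX   read Y → write X, move left, go to s1
s1 | [_]XYX   read _ → write _, move right, go to s0
s0 | _[X]YX   read X → write X, move left, go to s1
s1 | [_]XYX   read _ → write _, move right, go to s0
s0 | _[X]YX
After 4 steps: state s0, head at 0, tape XYX.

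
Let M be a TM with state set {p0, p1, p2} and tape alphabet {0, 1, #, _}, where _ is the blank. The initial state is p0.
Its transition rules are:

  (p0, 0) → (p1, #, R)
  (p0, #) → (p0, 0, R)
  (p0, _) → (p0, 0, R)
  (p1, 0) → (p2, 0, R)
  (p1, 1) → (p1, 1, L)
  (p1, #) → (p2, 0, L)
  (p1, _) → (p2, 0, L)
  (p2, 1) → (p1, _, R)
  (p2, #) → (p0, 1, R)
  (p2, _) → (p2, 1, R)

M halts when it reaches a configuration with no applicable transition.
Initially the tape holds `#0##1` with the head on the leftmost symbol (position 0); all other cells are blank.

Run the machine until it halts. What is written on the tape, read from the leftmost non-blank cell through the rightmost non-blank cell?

state=p0 head=0 tape=[#]0##1_   (p0,#)→(p0,0,R)
state=p0 head=1 tape=0[0]##1_   (p0,0)→(p1,#,R)
state=p1 head=2 tape=0#[#]#1_   (p1,#)→(p2,0,L)
state=p2 head=1 tape=0[#]0#1_   (p2,#)→(p0,1,R)
state=p0 head=2 tape=01[0]#1_   (p0,0)→(p1,#,R)
state=p1 head=3 tape=01#[#]1_   (p1,#)→(p2,0,L)
state=p2 head=2 tape=01[#]01_   (p2,#)→(p0,1,R)
state=p0 head=3 tape=011[0]1_   (p0,0)→(p1,#,R)
state=p1 head=4 tape=011#[1]_   (p1,1)→(p1,1,L)
state=p1 head=3 tape=011[#]1_   (p1,#)→(p2,0,L)
state=p2 head=2 tape=01[1]01_   (p2,1)→(p1,_,R)
state=p1 head=3 tape=01_[0]1_   (p1,0)→(p2,0,R)
state=p2 head=4 tape=01_0[1]_   (p2,1)→(p1,_,R)
state=p1 head=5 tape=01_0_[_]   (p1,_)→(p2,0,L)
state=p2 head=4 tape=01_0[_]0   (p2,_)→(p2,1,R)
state=p2 head=5 tape=01_01[0]
The non-blank tape span at halt is 01_010.

01_010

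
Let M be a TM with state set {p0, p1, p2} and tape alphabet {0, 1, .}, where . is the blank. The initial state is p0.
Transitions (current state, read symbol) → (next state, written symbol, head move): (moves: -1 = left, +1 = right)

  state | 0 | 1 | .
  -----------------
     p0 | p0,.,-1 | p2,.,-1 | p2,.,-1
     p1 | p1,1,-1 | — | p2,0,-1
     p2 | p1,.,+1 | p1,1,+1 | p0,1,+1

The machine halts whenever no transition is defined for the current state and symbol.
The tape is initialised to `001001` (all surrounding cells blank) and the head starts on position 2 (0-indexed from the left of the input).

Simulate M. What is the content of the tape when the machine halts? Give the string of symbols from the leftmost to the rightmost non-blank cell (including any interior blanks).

11..001

state=p0 head=2 tape=.00[1]001   (p0,1)→(p2,.,-1)
state=p2 head=1 tape=.0[0].001   (p2,0)→(p1,.,+1)
state=p1 head=2 tape=.0.[.]001   (p1,.)→(p2,0,-1)
state=p2 head=1 tape=.0[.]0001   (p2,.)→(p0,1,+1)
state=p0 head=2 tape=.01[0]001   (p0,0)→(p0,.,-1)
state=p0 head=1 tape=.0[1].001   (p0,1)→(p2,.,-1)
state=p2 head=0 tape=.[0]..001   (p2,0)→(p1,.,+1)
state=p1 head=1 tape=..[.].001   (p1,.)→(p2,0,-1)
state=p2 head=0 tape=.[.]0.001   (p2,.)→(p0,1,+1)
state=p0 head=1 tape=.1[0].001   (p0,0)→(p0,.,-1)
state=p0 head=0 tape=.[1]..001   (p0,1)→(p2,.,-1)
state=p2 head=-1 tape=[.]...001   (p2,.)→(p0,1,+1)
state=p0 head=0 tape=1[.]..001   (p0,.)→(p2,.,-1)
state=p2 head=-1 tape=[1]...001   (p2,1)→(p1,1,+1)
state=p1 head=0 tape=1[.]..001   (p1,.)→(p2,0,-1)
state=p2 head=-1 tape=[1]0..001   (p2,1)→(p1,1,+1)
state=p1 head=0 tape=1[0]..001   (p1,0)→(p1,1,-1)
state=p1 head=-1 tape=[1]1..001
The non-blank tape span at halt is 11..001.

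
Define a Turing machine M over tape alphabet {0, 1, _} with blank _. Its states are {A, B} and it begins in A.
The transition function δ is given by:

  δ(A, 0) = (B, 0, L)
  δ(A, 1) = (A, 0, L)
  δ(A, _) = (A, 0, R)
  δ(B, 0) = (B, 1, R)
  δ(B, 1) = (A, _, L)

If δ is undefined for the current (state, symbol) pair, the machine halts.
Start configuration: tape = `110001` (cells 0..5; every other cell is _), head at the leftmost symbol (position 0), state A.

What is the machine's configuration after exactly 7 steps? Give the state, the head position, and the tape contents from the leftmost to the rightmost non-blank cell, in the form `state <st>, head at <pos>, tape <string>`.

state=A head=0 tape=_[1]10001   (A,1)→(A,0,L)
state=A head=-1 tape=[_]010001   (A,_)→(A,0,R)
state=A head=0 tape=0[0]10001   (A,0)→(B,0,L)
state=B head=-1 tape=[0]010001   (B,0)→(B,1,R)
state=B head=0 tape=1[0]10001   (B,0)→(B,1,R)
state=B head=1 tape=11[1]0001   (B,1)→(A,_,L)
state=A head=0 tape=1[1]_0001   (A,1)→(A,0,L)
state=A head=-1 tape=[1]0_0001
After 7 steps: state A, head at -1, tape 10_0001.

state A, head at -1, tape 10_0001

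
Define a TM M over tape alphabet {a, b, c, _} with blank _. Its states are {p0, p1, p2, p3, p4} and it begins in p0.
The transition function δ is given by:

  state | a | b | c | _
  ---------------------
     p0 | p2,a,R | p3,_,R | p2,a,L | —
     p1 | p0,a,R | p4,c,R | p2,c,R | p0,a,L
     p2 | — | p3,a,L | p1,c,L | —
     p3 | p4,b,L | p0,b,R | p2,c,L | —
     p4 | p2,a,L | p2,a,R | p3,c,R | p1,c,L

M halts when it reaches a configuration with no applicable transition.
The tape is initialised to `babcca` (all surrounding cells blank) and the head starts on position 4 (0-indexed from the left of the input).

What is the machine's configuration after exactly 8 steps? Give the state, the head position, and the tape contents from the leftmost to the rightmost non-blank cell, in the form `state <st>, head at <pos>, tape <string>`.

state p2, head at 6, tape baccba

p0 | babc[c]a_   read c → write a, move L, go to p2
p2 | bab[c]aa_   read c → write c, move L, go to p1
p1 | ba[b]caa_   read b → write c, move R, go to p4
p4 | bac[c]aa_   read c → write c, move R, go to p3
p3 | bacc[a]a_   read a → write b, move L, go to p4
p4 | bac[c]ba_   read c → write c, move R, go to p3
p3 | bacc[b]a_   read b → write b, move R, go to p0
p0 | baccb[a]_   read a → write a, move R, go to p2
p2 | baccba[_]
After 8 steps: state p2, head at 6, tape baccba.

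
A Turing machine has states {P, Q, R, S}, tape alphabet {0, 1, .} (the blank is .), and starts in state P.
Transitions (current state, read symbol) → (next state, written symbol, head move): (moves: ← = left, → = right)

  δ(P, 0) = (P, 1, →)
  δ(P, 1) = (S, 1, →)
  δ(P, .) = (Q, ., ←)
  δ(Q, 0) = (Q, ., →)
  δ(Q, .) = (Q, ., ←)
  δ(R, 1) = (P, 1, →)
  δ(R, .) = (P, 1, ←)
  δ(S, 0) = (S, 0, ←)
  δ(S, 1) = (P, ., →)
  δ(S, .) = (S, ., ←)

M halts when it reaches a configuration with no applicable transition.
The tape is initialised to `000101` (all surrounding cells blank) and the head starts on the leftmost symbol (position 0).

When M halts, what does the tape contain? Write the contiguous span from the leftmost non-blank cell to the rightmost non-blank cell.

111.1

P | [0]00101.   read 0 → write 1, move →, go to P
P | 1[0]0101.   read 0 → write 1, move →, go to P
P | 11[0]101.   read 0 → write 1, move →, go to P
P | 111[1]01.   read 1 → write 1, move →, go to S
S | 1111[0]1.   read 0 → write 0, move ←, go to S
S | 111[1]01.   read 1 → write ., move →, go to P
P | 111.[0]1.   read 0 → write 1, move →, go to P
P | 111.1[1].   read 1 → write 1, move →, go to S
S | 111.11[.]   read . → write ., move ←, go to S
S | 111.1[1].   read 1 → write ., move →, go to P
P | 111.1.[.]   read . → write ., move ←, go to Q
Q | 111.1[.].   read . → write ., move ←, go to Q
Q | 111.[1]..
The non-blank tape span at halt is 111.1.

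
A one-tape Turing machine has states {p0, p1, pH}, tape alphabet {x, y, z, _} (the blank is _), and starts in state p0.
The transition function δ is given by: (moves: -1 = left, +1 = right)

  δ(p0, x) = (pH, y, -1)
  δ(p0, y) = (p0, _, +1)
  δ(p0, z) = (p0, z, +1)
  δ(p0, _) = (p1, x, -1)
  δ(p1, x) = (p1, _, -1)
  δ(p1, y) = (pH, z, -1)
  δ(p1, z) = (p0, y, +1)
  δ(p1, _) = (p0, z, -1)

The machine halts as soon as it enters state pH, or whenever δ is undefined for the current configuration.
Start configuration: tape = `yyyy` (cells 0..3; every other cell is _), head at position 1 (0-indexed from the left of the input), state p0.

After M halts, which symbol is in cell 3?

p0 | y[y]yy_   read y → write _, move +1, go to p0
p0 | y_[y]y_   read y → write _, move +1, go to p0
p0 | y__[y]_   read y → write _, move +1, go to p0
p0 | y___[_]   read _ → write x, move -1, go to p1
p1 | y__[_]x   read _ → write z, move -1, go to p0
p0 | y_[_]zx   read _ → write x, move -1, go to p1
p1 | y[_]xzx   read _ → write z, move -1, go to p0
p0 | [y]zxzx   read y → write _, move +1, go to p0
p0 | _[z]xzx   read z → write z, move +1, go to p0
p0 | _z[x]zx   read x → write y, move -1, go to pH
pH | _[z]yzx
Cell 3 holds z when M halts.

z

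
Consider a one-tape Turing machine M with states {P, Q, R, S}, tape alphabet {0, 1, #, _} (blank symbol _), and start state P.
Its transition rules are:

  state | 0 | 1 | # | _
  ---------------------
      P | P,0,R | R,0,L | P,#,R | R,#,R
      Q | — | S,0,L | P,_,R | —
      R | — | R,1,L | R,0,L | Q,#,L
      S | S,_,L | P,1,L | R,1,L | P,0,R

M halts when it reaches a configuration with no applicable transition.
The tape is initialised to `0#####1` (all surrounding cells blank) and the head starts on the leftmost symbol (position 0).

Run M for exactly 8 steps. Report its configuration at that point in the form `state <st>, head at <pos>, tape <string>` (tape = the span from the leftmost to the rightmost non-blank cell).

state=P head=0 tape=[0]#####1   (P,0)→(P,0,R)
state=P head=1 tape=0[#]####1   (P,#)→(P,#,R)
state=P head=2 tape=0#[#]###1   (P,#)→(P,#,R)
state=P head=3 tape=0##[#]##1   (P,#)→(P,#,R)
state=P head=4 tape=0###[#]#1   (P,#)→(P,#,R)
state=P head=5 tape=0####[#]1   (P,#)→(P,#,R)
state=P head=6 tape=0#####[1]   (P,1)→(R,0,L)
state=R head=5 tape=0####[#]0   (R,#)→(R,0,L)
state=R head=4 tape=0###[#]00
After 8 steps: state R, head at 4, tape 0####00.

state R, head at 4, tape 0####00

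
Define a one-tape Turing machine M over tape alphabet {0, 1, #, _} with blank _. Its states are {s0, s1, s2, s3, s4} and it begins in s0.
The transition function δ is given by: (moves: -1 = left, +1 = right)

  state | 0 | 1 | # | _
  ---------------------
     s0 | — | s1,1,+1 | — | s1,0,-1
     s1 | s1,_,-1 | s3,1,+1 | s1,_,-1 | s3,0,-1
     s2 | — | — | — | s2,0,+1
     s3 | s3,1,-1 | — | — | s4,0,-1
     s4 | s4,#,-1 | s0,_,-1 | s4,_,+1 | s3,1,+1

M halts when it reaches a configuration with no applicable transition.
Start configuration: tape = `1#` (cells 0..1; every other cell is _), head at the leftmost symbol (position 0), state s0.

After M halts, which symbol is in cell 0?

s0 | ____[1]#   read 1 → write 1, move +1, go to s1
s1 | ____1[#]   read # → write _, move -1, go to s1
s1 | ____[1]_   read 1 → write 1, move +1, go to s3
s3 | ____1[_]   read _ → write 0, move -1, go to s4
s4 | ____[1]0   read 1 → write _, move -1, go to s0
s0 | ___[_]_0   read _ → write 0, move -1, go to s1
s1 | __[_]0_0   read _ → write 0, move -1, go to s3
s3 | _[_]00_0   read _ → write 0, move -1, go to s4
s4 | [_]000_0   read _ → write 1, move +1, go to s3
s3 | 1[0]00_0   read 0 → write 1, move -1, go to s3
s3 | [1]100_0
Cell 0 holds _ when M halts.

_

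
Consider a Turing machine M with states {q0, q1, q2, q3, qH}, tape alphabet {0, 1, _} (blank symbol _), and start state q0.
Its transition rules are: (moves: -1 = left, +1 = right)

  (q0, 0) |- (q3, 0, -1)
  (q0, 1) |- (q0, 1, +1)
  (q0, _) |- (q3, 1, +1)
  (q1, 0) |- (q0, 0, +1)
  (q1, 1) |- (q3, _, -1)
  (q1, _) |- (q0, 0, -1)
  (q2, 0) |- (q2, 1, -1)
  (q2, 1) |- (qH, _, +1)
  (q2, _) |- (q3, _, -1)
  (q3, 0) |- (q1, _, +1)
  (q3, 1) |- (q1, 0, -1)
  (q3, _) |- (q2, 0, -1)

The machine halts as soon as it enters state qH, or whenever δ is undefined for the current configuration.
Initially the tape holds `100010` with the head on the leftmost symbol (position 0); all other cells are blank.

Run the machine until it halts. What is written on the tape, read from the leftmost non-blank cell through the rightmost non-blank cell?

state=q0 head=0 tape=__[1]00010__   (q0,1)→(q0,1,+1)
state=q0 head=1 tape=__1[0]0010__   (q0,0)→(q3,0,-1)
state=q3 head=0 tape=__[1]00010__   (q3,1)→(q1,0,-1)
state=q1 head=-1 tape=_[_]000010__   (q1,_)→(q0,0,-1)
state=q0 head=-2 tape=[_]0000010__   (q0,_)→(q3,1,+1)
state=q3 head=-1 tape=1[0]000010__   (q3,0)→(q1,_,+1)
state=q1 head=0 tape=1_[0]00010__   (q1,0)→(q0,0,+1)
state=q0 head=1 tape=1_0[0]0010__   (q0,0)→(q3,0,-1)
state=q3 head=0 tape=1_[0]00010__   (q3,0)→(q1,_,+1)
state=q1 head=1 tape=1__[0]0010__   (q1,0)→(q0,0,+1)
state=q0 head=2 tape=1__0[0]010__   (q0,0)→(q3,0,-1)
state=q3 head=1 tape=1__[0]0010__   (q3,0)→(q1,_,+1)
state=q1 head=2 tape=1___[0]010__   (q1,0)→(q0,0,+1)
state=q0 head=3 tape=1___0[0]10__   (q0,0)→(q3,0,-1)
state=q3 head=2 tape=1___[0]010__   (q3,0)→(q1,_,+1)
state=q1 head=3 tape=1____[0]10__   (q1,0)→(q0,0,+1)
state=q0 head=4 tape=1____0[1]0__   (q0,1)→(q0,1,+1)
state=q0 head=5 tape=1____01[0]__   (q0,0)→(q3,0,-1)
state=q3 head=4 tape=1____0[1]0__   (q3,1)→(q1,0,-1)
state=q1 head=3 tape=1____[0]00__   (q1,0)→(q0,0,+1)
state=q0 head=4 tape=1____0[0]0__   (q0,0)→(q3,0,-1)
state=q3 head=3 tape=1____[0]00__   (q3,0)→(q1,_,+1)
state=q1 head=4 tape=1_____[0]0__   (q1,0)→(q0,0,+1)
state=q0 head=5 tape=1_____0[0]__   (q0,0)→(q3,0,-1)
state=q3 head=4 tape=1_____[0]0__   (q3,0)→(q1,_,+1)
state=q1 head=5 tape=1______[0]__   (q1,0)→(q0,0,+1)
state=q0 head=6 tape=1______0[_]_   (q0,_)→(q3,1,+1)
state=q3 head=7 tape=1______01[_]   (q3,_)→(q2,0,-1)
state=q2 head=6 tape=1______0[1]0   (q2,1)→(qH,_,+1)
state=qH head=7 tape=1______0_[0]
The non-blank tape span at halt is 1______0_0.

1______0_0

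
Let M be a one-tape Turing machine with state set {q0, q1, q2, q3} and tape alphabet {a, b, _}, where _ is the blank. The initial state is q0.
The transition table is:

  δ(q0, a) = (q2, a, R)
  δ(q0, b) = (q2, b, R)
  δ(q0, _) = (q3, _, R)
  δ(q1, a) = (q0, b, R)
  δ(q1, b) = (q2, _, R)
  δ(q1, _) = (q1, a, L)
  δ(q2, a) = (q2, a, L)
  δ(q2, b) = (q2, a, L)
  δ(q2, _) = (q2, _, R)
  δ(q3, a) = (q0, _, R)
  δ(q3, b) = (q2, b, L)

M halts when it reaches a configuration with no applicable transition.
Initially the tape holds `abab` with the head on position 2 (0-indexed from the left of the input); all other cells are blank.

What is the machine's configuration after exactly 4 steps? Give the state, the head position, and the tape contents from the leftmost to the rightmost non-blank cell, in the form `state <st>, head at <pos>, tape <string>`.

state=q0 head=2 tape=ab[a]b   (q0,a)→(q2,a,R)
state=q2 head=3 tape=aba[b]   (q2,b)→(q2,a,L)
state=q2 head=2 tape=ab[a]a   (q2,a)→(q2,a,L)
state=q2 head=1 tape=a[b]aa   (q2,b)→(q2,a,L)
state=q2 head=0 tape=[a]aaa
After 4 steps: state q2, head at 0, tape aaaa.

state q2, head at 0, tape aaaa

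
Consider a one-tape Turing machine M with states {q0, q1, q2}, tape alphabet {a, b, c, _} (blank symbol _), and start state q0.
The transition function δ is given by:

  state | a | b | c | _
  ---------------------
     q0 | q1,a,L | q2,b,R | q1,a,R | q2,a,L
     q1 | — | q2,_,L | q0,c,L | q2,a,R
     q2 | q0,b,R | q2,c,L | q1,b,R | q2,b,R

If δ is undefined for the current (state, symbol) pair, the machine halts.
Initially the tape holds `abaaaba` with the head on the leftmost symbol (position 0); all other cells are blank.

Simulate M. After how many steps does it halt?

state=q0 head=0 tape=__[a]baaaba   (q0,a)→(q1,a,L)
state=q1 head=-1 tape=_[_]abaaaba   (q1,_)→(q2,a,R)
state=q2 head=0 tape=_a[a]baaaba   (q2,a)→(q0,b,R)
state=q0 head=1 tape=_ab[b]aaaba   (q0,b)→(q2,b,R)
state=q2 head=2 tape=_abb[a]aaba   (q2,a)→(q0,b,R)
state=q0 head=3 tape=_abbb[a]aba   (q0,a)→(q1,a,L)
state=q1 head=2 tape=_abb[b]aaba   (q1,b)→(q2,_,L)
state=q2 head=1 tape=_ab[b]_aaba   (q2,b)→(q2,c,L)
state=q2 head=0 tape=_a[b]c_aaba   (q2,b)→(q2,c,L)
state=q2 head=-1 tape=_[a]cc_aaba   (q2,a)→(q0,b,R)
state=q0 head=0 tape=_b[c]c_aaba   (q0,c)→(q1,a,R)
state=q1 head=1 tape=_ba[c]_aaba   (q1,c)→(q0,c,L)
state=q0 head=0 tape=_b[a]c_aaba   (q0,a)→(q1,a,L)
state=q1 head=-1 tape=_[b]ac_aaba   (q1,b)→(q2,_,L)
state=q2 head=-2 tape=[_]_ac_aaba   (q2,_)→(q2,b,R)
state=q2 head=-1 tape=b[_]ac_aaba   (q2,_)→(q2,b,R)
state=q2 head=0 tape=bb[a]c_aaba   (q2,a)→(q0,b,R)
state=q0 head=1 tape=bbb[c]_aaba   (q0,c)→(q1,a,R)
state=q1 head=2 tape=bbba[_]aaba   (q1,_)→(q2,a,R)
state=q2 head=3 tape=bbbaa[a]aba   (q2,a)→(q0,b,R)
state=q0 head=4 tape=bbbaab[a]ba   (q0,a)→(q1,a,L)
state=q1 head=3 tape=bbbaa[b]aba   (q1,b)→(q2,_,L)
state=q2 head=2 tape=bbba[a]_aba   (q2,a)→(q0,b,R)
state=q0 head=3 tape=bbbab[_]aba   (q0,_)→(q2,a,L)
state=q2 head=2 tape=bbba[b]aaba   (q2,b)→(q2,c,L)
state=q2 head=1 tape=bbb[a]caaba   (q2,a)→(q0,b,R)
state=q0 head=2 tape=bbbb[c]aaba   (q0,c)→(q1,a,R)
state=q1 head=3 tape=bbbba[a]aba
M halts after 27 transitions.

27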